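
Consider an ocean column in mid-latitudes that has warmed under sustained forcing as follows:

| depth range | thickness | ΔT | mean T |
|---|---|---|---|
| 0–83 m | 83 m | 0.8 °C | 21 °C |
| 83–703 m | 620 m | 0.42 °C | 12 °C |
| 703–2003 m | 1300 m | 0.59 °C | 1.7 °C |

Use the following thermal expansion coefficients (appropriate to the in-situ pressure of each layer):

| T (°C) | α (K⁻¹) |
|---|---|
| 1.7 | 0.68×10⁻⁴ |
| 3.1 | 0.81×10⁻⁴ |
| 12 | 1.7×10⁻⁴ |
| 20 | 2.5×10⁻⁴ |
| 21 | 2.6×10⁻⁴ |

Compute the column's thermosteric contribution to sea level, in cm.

11.4 cm of thermosteric rise

Layer 1 at 21 °C → α = 2.6×10⁻⁴ K⁻¹
Layer 2 at 12 °C → α = 1.7×10⁻⁴ K⁻¹
Layer 3 at 1.7 °C → α = 0.68×10⁻⁴ K⁻¹
0–83 m: 0.8 × 2.6×10⁻⁴ × 83 = 0.017264 m
620 × 0.42 × 1.7×10⁻⁴ = 0.044268 m
Layer 3: 0.68×10⁻⁴ × 1300 × 0.59 = 0.052156 m
Δh = 0.017264 + 0.044268 + 0.052156 = 0.113688 m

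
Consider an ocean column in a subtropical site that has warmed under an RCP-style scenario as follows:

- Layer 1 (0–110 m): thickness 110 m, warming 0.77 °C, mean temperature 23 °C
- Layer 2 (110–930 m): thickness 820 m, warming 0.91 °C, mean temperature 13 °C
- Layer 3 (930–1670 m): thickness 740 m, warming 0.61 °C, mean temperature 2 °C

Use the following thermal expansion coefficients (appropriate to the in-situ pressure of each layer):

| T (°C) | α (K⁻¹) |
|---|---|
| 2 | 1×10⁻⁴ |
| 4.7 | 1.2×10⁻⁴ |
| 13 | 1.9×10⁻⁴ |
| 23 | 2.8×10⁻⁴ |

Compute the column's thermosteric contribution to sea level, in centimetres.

21.1 cm

Layer 1 at 23 °C → α = 2.8×10⁻⁴ K⁻¹
Layer 2 at 13 °C → α = 1.9×10⁻⁴ K⁻¹
Layer 3 at 2 °C → α = 1×10⁻⁴ K⁻¹
Layer 1: 2.8×10⁻⁴ × 110 × 0.77 = 0.023716 m
820 × 1.9×10⁻⁴ × 0.91 = 0.141778 m
1×10⁻⁴ × 0.61 × 740 = 0.04514 m
Δh = 0.023716 + 0.141778 + 0.04514 = 0.210634 m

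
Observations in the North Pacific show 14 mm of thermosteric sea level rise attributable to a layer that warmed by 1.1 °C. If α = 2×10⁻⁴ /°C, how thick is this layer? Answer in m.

H = Δh/(αΔT) = 0.014 / (2×10⁻⁴ × 1.1) ≈ 63.64 m

about 63.6 m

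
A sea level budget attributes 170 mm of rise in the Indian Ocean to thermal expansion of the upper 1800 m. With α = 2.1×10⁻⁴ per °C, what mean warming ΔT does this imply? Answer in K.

ΔT ≈ 0.450 K

ΔT = Δh/(αH) = 0.17 / (2.1×10⁻⁴ × 1800) ≈ 0.4497 K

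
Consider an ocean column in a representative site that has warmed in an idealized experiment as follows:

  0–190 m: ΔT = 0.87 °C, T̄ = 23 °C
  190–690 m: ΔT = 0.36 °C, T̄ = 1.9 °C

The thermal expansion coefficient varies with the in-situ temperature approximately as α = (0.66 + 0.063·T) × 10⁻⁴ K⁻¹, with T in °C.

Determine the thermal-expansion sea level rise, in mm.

Layer 1: α = (0.66 + 0.063×23)×10⁻⁴ = 2.109×10⁻⁴ K⁻¹
Layer 2: α = (0.66 + 0.063×1.9)×10⁻⁴ = 0.7797×10⁻⁴ K⁻¹
0–190 m: 0.87 × 2.109×10⁻⁴ × 190 = 0.03486177 m
190–690 m: 500 × 0.36 × 0.7797×10⁻⁴ = 0.0140346 m
Δh = 0.03486177 + 0.0140346 = 0.04889637 m ≈ 48.9 mm

Δh = 48.9 mm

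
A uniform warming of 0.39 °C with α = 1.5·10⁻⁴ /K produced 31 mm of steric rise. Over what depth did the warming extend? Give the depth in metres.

H ≈ 530 m

H = Δh/(αΔT) = 0.031 / (1.5×10⁻⁴ × 0.39) ≈ 529.9 m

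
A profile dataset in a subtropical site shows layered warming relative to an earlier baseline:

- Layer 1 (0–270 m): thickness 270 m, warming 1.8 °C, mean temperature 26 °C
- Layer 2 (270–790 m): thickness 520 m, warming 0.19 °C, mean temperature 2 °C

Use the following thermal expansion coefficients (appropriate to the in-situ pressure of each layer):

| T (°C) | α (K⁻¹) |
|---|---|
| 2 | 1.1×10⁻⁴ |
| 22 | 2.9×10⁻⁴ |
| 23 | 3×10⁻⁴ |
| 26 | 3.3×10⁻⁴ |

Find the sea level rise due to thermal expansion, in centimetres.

17.1 cm of thermosteric rise

Layer 1 at 26 °C → α = 3.3×10⁻⁴ K⁻¹
Layer 2 at 2 °C → α = 1.1×10⁻⁴ K⁻¹
Layer 1: 1.8 × 3.3×10⁻⁴ × 270 = 0.16038 m
Layer 2: 0.19 × 520 × 1.1×10⁻⁴ = 0.010868 m
Δh = 0.16038 + 0.010868 = 0.171248 m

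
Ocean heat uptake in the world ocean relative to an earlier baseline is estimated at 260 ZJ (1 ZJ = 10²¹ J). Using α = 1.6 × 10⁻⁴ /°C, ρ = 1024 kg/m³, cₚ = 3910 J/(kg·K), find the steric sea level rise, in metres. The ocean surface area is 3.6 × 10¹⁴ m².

Δh ≈ 0.0289 m

Per unit area: Q = 260×10²¹ / (3.6×10¹⁴) ≈ 7.222×10⁸ J/m²
Δh = αQ/(ρcₚ) = 1.6×10⁻⁴ × 7.222×10⁸ / (1024 × 3910) ≈ 0.02886 m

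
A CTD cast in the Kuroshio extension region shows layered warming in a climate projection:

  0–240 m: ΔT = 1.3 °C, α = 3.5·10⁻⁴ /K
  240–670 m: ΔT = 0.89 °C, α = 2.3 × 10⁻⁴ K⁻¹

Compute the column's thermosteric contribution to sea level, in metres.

about 0.197 m

Layer 1: 1.3 × 3.5×10⁻⁴ × 240 = 0.10920 m
240–670 m: 2.3×10⁻⁴ × 430 × 0.89 = 0.088021 m
Δh = 0.10920 + 0.088021 = 0.197221 m ≈ 0.197 m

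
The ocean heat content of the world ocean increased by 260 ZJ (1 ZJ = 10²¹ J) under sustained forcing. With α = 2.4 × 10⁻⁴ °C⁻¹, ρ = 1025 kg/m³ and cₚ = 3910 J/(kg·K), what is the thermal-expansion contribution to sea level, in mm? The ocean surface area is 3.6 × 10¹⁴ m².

Per unit area: Q = 260×10²¹ / (3.6×10¹⁴) ≈ 7.222×10⁸ J/m²
Δh = αQ/(ρcₚ) = 2.4×10⁻⁴ × 7.222×10⁸ / (1025 × 3910) ≈ 0.043248 m

Δh ≈ 43.2 mm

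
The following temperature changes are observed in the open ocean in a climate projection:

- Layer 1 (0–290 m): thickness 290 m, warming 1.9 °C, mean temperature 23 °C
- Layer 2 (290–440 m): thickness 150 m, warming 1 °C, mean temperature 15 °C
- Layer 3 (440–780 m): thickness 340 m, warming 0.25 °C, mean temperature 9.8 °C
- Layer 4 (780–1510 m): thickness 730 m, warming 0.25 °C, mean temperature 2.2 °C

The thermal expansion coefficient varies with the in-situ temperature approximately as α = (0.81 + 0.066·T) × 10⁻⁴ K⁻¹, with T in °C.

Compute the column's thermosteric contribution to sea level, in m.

Δh = 0.185 m

Layer 1: α = (0.81 + 0.066×23)×10⁻⁴ = 2.328×10⁻⁴ K⁻¹
Layer 2: α = (0.81 + 0.066×15)×10⁻⁴ = 1.8×10⁻⁴ K⁻¹
Layer 3: α = (0.81 + 0.066×9.8)×10⁻⁴ = 1.4568×10⁻⁴ K⁻¹
Layer 4: α = (0.81 + 0.066×2.2)×10⁻⁴ = 0.9552×10⁻⁴ K⁻¹
2.328×10⁻⁴ × 290 × 1.9 = 0.1282728 m
Layer 2: 1 × 150 × 1.8×10⁻⁴ = 0.02700 m
440–780 m: 340 × 0.25 × 1.4568×10⁻⁴ = 0.0123828 m
0.9552×10⁻⁴ × 0.25 × 730 = 0.0174324 m
Δh = 0.1282728 + 0.02700 + 0.0123828 + 0.0174324 = 0.185088 m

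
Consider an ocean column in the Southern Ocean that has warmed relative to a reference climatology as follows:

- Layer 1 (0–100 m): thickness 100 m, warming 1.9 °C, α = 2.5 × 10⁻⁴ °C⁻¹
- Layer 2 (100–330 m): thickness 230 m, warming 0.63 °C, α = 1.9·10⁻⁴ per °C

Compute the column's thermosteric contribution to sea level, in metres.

0–100 m: 100 × 1.9 × 2.5×10⁻⁴ = 0.04750 m
Layer 2: 1.9×10⁻⁴ × 0.63 × 230 = 0.027531 m
Δh = 0.04750 + 0.027531 = 0.075031 m ≈ 0.075 m

Δh = 0.075 m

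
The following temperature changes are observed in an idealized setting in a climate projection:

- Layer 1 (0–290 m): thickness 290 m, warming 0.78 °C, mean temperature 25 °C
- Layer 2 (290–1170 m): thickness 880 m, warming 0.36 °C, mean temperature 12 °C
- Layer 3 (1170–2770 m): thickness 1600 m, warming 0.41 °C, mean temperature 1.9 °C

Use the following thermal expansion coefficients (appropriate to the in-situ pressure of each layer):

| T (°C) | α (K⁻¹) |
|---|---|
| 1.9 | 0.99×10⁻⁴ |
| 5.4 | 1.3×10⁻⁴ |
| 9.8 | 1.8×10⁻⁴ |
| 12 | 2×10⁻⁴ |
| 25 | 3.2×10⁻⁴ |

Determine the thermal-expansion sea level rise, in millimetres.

Δh ≈ 201 mm

Layer 1 at 25 °C → α = 3.2×10⁻⁴ K⁻¹
Layer 2 at 12 °C → α = 2×10⁻⁴ K⁻¹
Layer 3 at 1.9 °C → α = 0.99×10⁻⁴ K⁻¹
Layer 1: 290 × 0.78 × 3.2×10⁻⁴ = 0.072384 m
290–1170 m: 880 × 0.36 × 2×10⁻⁴ = 0.06336 m
Layer 3: 0.99×10⁻⁴ × 0.41 × 1600 = 0.064944 m
Δh = 0.072384 + 0.06336 + 0.064944 = 0.200688 m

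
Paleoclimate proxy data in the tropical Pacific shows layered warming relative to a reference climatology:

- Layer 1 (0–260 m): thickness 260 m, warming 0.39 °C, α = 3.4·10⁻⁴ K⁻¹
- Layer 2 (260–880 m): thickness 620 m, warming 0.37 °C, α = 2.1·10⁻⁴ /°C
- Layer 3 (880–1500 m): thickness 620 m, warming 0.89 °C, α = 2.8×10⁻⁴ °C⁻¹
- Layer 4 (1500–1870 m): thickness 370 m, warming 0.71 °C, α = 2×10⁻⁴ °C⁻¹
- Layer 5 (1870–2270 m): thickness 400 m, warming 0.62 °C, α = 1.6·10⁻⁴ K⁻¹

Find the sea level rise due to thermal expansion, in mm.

Δh = 329 mm

0–260 m: 260 × 0.39 × 3.4×10⁻⁴ = 0.034476 m
260–880 m: 2.1×10⁻⁴ × 0.37 × 620 = 0.048174 m
2.8×10⁻⁴ × 620 × 0.89 = 0.154504 m
Layer 4: 2×10⁻⁴ × 0.71 × 370 = 0.05254 m
Layer 5: 0.62 × 400 × 1.6×10⁻⁴ = 0.03968 m
Δh = 0.034476 + 0.048174 + 0.154504 + 0.05254 + 0.03968 = 0.329374 m ≈ 329 mm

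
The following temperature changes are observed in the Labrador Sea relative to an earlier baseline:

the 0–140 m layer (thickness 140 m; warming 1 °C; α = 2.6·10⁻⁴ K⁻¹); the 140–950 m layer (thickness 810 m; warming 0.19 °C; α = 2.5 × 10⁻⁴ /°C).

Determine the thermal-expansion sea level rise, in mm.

Layer 1: 140 × 2.6×10⁻⁴ × 1 = 0.03640 m
Layer 2: 0.19 × 810 × 2.5×10⁻⁴ = 0.038475 m
Δh = 0.03640 + 0.038475 = 0.074875 m

74.9 mm of thermosteric rise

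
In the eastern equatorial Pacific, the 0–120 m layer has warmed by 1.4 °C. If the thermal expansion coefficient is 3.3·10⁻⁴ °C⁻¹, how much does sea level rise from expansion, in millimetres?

about 55 mm

Δh = αΔT·H = 3.3×10⁻⁴ × 1.4 × 120 = 0.05544 m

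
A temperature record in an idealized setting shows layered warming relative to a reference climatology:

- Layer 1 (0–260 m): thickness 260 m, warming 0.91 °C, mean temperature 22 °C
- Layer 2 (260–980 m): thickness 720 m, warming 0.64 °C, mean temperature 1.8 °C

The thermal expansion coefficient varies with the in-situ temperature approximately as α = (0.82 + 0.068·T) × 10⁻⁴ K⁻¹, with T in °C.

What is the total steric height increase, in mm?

Layer 1: α = (0.82 + 0.068×22)×10⁻⁴ = 2.316×10⁻⁴ K⁻¹
Layer 2: α = (0.82 + 0.068×1.8)×10⁻⁴ = 0.9424×10⁻⁴ K⁻¹
Layer 1: 2.316×10⁻⁴ × 0.91 × 260 = 0.05479656 m
260–980 m: 0.9424×10⁻⁴ × 0.64 × 720 = 0.043425792 m
Δh = 0.05479656 + 0.043425792 = 0.098222352 m

Δh ≈ 98.2 mm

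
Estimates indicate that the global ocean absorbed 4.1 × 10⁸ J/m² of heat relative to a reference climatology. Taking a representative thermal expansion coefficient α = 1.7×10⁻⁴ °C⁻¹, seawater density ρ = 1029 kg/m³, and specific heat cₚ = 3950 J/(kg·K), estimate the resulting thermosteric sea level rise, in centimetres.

Δh = αQ/(ρcₚ) = 1.7×10⁻⁴ × 4.1×10⁸ / (1029 × 3950) ≈ 0.017148 m

Δh = 1.7 cm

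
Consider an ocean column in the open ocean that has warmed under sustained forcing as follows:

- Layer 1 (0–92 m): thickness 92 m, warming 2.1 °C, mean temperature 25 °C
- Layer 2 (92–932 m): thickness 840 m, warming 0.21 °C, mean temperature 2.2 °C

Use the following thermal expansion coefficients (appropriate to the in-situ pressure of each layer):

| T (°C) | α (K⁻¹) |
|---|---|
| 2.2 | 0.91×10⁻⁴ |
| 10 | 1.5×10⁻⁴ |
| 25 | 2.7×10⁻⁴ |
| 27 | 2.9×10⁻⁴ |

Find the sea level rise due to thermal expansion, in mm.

68.2 mm of thermosteric rise

Layer 1 at 25 °C → α = 2.7×10⁻⁴ K⁻¹
Layer 2 at 2.2 °C → α = 0.91×10⁻⁴ K⁻¹
92 × 2.1 × 2.7×10⁻⁴ = 0.052164 m
840 × 0.91×10⁻⁴ × 0.21 = 0.0160524 m
Δh = 0.052164 + 0.0160524 = 0.0682164 m ≈ 68.2 mm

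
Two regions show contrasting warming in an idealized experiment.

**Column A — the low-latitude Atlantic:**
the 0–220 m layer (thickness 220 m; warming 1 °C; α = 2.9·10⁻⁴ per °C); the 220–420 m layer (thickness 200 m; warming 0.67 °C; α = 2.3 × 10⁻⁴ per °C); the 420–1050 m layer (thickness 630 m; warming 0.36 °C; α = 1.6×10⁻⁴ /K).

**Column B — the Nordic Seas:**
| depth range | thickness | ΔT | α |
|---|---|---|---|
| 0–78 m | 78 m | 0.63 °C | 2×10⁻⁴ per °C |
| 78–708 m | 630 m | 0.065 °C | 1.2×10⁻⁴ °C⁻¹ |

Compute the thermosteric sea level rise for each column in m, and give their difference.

Δh_A ≈ 0.131 m, Δh_B ≈ 0.0147 m; difference ≈ 0.116 m

A 0–220 m: 2.9×10⁻⁴ × 1 × 220 = 0.06380 m
A 2.3×10⁻⁴ × 200 × 0.67 = 0.03082 m
A 630 × 1.6×10⁻⁴ × 0.36 = 0.036288 m
A total: 0.130908 m
B 0.63 × 78 × 2×10⁻⁴ = 0.009828 m
B Layer 2: 1.2×10⁻⁴ × 630 × 0.065 = 0.004914 m
B total: 0.014742 m
Difference: 0.130908 − 0.014742 = 0.116166 m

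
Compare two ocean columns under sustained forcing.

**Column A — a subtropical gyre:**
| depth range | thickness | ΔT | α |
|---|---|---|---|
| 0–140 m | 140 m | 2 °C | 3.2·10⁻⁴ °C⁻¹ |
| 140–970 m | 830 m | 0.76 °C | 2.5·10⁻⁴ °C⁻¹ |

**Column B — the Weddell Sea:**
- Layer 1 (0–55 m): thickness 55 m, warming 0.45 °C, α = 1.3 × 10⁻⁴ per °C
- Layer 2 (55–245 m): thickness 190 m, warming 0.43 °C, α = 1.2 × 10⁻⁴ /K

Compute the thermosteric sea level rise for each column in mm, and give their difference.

A Layer 1: 140 × 2 × 3.2×10⁻⁴ = 0.08960 m
A 2.5×10⁻⁴ × 0.76 × 830 = 0.15770 m
A total: 0.24730 m
B 0–55 m: 0.45 × 1.3×10⁻⁴ × 55 = 0.0032175 m
B Layer 2: 1.2×10⁻⁴ × 190 × 0.43 = 0.009804 m
B total: 0.0130215 m
Difference: 0.24730 − 0.0130215 = 0.2342785 m

A: 250 mm; B: 13 mm; difference 230 mm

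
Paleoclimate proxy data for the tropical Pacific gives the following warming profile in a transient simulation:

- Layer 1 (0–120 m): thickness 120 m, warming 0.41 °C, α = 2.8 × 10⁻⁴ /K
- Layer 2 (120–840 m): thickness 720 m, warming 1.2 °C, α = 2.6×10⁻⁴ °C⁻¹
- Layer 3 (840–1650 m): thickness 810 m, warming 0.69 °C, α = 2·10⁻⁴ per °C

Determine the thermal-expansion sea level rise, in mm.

Δh ≈ 350 mm

Layer 1: 120 × 2.8×10⁻⁴ × 0.41 = 0.013776 m
Layer 2: 2.6×10⁻⁴ × 720 × 1.2 = 0.22464 m
840–1650 m: 0.69 × 2×10⁻⁴ × 810 = 0.11178 m
Δh = 0.013776 + 0.22464 + 0.11178 = 0.350196 m ≈ 350 mm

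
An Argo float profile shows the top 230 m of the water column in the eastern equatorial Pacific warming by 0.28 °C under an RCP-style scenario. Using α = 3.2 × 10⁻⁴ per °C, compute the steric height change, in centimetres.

2.06 cm

Δh = αΔT·H = 3.2×10⁻⁴ × 0.28 × 230 = 0.020608 m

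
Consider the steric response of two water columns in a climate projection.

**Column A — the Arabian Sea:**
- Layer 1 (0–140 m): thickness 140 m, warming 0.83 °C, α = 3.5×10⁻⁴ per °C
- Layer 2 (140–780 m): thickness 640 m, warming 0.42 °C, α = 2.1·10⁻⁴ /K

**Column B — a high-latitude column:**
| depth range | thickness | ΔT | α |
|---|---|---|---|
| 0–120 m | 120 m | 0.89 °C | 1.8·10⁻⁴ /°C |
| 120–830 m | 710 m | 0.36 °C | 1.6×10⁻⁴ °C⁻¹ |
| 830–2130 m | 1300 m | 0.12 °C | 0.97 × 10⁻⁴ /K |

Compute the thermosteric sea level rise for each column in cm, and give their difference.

Δh_A ≈ 9.7 cm, Δh_B ≈ 7.5 cm; difference ≈ 2.2 cm

A Layer 1: 140 × 0.83 × 3.5×10⁻⁴ = 0.04067 m
A 2.1×10⁻⁴ × 640 × 0.42 = 0.056448 m
A total: 0.097118 m
B 0–120 m: 120 × 1.8×10⁻⁴ × 0.89 = 0.019224 m
B Layer 2: 710 × 0.36 × 1.6×10⁻⁴ = 0.040896 m
B 830–2130 m: 0.97×10⁻⁴ × 1300 × 0.12 = 0.015132 m
B total: 0.075252 m
Difference: 0.097118 − 0.075252 = 0.021866 m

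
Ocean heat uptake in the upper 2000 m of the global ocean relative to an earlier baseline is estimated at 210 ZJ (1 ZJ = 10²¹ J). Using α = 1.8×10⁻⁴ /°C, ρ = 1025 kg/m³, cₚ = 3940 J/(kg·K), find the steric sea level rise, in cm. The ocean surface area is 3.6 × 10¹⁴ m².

2.60 cm of thermosteric rise

Per unit area: Q = 210×10²¹ / (3.6×10¹⁴) ≈ 5.833×10⁸ J/m²
Δh = αQ/(ρcₚ) = 1.8×10⁻⁴ × 5.833×10⁸ / (1025 × 3940) ≈ 0.025998 m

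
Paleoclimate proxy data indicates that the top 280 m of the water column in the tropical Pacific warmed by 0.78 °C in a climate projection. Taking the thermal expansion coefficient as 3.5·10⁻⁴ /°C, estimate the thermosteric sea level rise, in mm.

Δh ≈ 76.4 mm

Δh = αΔT·H = 3.5×10⁻⁴ × 0.78 × 280 = 0.07644 m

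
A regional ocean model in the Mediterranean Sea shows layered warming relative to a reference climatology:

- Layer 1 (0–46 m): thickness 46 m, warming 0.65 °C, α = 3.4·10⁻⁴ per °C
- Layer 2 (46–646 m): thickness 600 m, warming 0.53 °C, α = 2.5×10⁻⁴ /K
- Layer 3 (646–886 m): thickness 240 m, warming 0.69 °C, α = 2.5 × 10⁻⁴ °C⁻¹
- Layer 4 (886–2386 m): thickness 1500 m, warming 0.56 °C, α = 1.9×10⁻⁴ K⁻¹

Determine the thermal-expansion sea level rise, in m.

Layer 1: 3.4×10⁻⁴ × 0.65 × 46 = 0.010166 m
0.53 × 2.5×10⁻⁴ × 600 = 0.07950 m
Layer 3: 0.69 × 240 × 2.5×10⁻⁴ = 0.04140 m
886–2386 m: 1.9×10⁻⁴ × 0.56 × 1500 = 0.15960 m
Δh = 0.010166 + 0.07950 + 0.04140 + 0.15960 = 0.290666 m

Δh = 0.291 m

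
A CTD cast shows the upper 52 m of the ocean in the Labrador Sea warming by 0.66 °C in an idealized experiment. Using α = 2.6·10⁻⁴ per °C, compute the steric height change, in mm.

Δh = 8.92 mm

Δh = αΔT·H = 2.6×10⁻⁴ × 0.66 × 52 = 0.0089232 m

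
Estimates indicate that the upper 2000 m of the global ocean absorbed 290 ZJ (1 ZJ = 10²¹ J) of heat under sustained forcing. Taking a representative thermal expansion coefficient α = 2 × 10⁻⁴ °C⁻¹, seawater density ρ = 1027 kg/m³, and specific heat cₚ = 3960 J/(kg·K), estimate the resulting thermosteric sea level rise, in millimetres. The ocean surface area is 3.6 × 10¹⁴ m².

about 39.6 mm

Per unit area: Q = 290×10²¹ / (3.6×10¹⁴) ≈ 8.056×10⁸ J/m²
Δh = αQ/(ρcₚ) = 2×10⁻⁴ × 8.056×10⁸ / (1027 × 3960) ≈ 0.039617 m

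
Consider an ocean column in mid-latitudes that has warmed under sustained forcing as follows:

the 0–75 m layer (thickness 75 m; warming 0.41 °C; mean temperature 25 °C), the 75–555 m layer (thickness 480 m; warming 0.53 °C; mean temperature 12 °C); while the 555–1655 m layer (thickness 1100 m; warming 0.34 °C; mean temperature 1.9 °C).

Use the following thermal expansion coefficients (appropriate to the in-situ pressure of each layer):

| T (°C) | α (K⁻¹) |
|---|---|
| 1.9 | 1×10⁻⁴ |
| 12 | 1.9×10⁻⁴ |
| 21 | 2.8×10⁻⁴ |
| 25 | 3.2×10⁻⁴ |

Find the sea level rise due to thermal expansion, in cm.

Layer 1 at 25 °C → α = 3.2×10⁻⁴ K⁻¹
Layer 2 at 12 °C → α = 1.9×10⁻⁴ K⁻¹
Layer 3 at 1.9 °C → α = 1×10⁻⁴ K⁻¹
Layer 1: 3.2×10⁻⁴ × 75 × 0.41 = 0.00984 m
480 × 0.53 × 1.9×10⁻⁴ = 0.048336 m
1×10⁻⁴ × 0.34 × 1100 = 0.03740 m
Δh = 0.00984 + 0.048336 + 0.03740 = 0.095576 m

Δh ≈ 9.56 cm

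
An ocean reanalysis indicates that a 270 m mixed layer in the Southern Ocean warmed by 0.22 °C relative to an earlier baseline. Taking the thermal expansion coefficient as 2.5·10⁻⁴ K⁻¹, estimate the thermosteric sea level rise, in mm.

14.9 mm of thermosteric rise

Δh = αΔT·H = 2.5×10⁻⁴ × 0.22 × 270 = 0.01485 m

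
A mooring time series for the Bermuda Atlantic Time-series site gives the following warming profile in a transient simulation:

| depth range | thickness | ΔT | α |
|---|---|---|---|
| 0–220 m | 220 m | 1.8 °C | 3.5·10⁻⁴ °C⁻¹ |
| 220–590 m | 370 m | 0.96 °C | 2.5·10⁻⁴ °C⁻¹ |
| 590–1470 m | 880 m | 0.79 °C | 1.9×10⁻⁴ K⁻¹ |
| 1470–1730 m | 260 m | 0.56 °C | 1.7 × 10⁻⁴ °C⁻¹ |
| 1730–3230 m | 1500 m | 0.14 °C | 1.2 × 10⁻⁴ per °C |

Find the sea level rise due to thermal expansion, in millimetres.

3.5×10⁻⁴ × 1.8 × 220 = 0.13860 m
370 × 2.5×10⁻⁴ × 0.96 = 0.08880 m
590–1470 m: 1.9×10⁻⁴ × 880 × 0.79 = 0.132088 m
Layer 4: 1.7×10⁻⁴ × 0.56 × 260 = 0.024752 m
1.2×10⁻⁴ × 1500 × 0.14 = 0.02520 m
Δh = 0.13860 + 0.08880 + 0.132088 + 0.024752 + 0.02520 = 0.40944 m

about 410 mm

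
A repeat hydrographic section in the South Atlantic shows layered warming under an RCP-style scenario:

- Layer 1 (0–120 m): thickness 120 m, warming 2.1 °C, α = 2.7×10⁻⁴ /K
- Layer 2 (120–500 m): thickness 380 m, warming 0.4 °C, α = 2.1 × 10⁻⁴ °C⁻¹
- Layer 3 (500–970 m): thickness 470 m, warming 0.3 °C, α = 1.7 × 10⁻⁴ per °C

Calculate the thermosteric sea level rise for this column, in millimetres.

0–120 m: 2.1 × 2.7×10⁻⁴ × 120 = 0.06804 m
2.1×10⁻⁴ × 380 × 0.4 = 0.03192 m
500–970 m: 1.7×10⁻⁴ × 470 × 0.3 = 0.02397 m
Δh = 0.06804 + 0.03192 + 0.02397 = 0.12393 m

Δh = 124 mm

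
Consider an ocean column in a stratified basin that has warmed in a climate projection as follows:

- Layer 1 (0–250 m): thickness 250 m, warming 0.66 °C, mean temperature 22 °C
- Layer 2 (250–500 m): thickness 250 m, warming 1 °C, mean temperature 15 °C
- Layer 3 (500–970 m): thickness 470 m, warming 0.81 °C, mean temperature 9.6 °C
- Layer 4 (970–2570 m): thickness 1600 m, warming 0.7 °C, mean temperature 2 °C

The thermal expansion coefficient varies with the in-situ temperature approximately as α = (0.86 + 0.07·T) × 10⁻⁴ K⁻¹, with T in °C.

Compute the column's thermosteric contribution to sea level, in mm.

258 mm

Layer 1: α = (0.86 + 0.07×22)×10⁻⁴ = 2.4×10⁻⁴ K⁻¹
Layer 2: α = (0.86 + 0.07×15)×10⁻⁴ = 1.91×10⁻⁴ K⁻¹
Layer 3: α = (0.86 + 0.07×9.6)×10⁻⁴ = 1.532×10⁻⁴ K⁻¹
Layer 4: α = (0.86 + 0.07×2)×10⁻⁴ = 1×10⁻⁴ K⁻¹
Layer 1: 250 × 2.4×10⁻⁴ × 0.66 = 0.03960 m
Layer 2: 1 × 1.91×10⁻⁴ × 250 = 0.04775 m
Layer 3: 1.532×10⁻⁴ × 470 × 0.81 = 0.05832324 m
Layer 4: 1600 × 1×10⁻⁴ × 0.7 = 0.11200 m
Δh = 0.03960 + 0.04775 + 0.05832324 + 0.11200 = 0.25767324 m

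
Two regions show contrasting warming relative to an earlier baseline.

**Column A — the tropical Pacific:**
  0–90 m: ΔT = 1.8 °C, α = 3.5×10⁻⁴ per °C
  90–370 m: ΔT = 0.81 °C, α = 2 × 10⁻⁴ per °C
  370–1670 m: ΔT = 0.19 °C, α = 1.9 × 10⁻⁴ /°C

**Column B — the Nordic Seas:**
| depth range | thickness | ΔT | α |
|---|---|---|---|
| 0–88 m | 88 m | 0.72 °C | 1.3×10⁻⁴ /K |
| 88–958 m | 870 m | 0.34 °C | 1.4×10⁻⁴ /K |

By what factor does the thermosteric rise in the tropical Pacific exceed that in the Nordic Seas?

A 3.5×10⁻⁴ × 1.8 × 90 = 0.05670 m
A 90–370 m: 280 × 0.81 × 2×10⁻⁴ = 0.04536 m
A 1.9×10⁻⁴ × 0.19 × 1300 = 0.04693 m
A total: 0.14899 m
B Layer 1: 0.72 × 88 × 1.3×10⁻⁴ = 0.0082368 m
B Layer 2: 0.34 × 1.4×10⁻⁴ × 870 = 0.041412 m
B total: 0.0496488 m
Ratio: 0.14899 / 0.0496488 ≈ 3.001

a factor of 3.0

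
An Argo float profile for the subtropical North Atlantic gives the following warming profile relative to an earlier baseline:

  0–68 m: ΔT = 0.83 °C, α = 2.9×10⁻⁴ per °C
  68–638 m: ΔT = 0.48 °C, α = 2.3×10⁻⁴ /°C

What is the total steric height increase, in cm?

Δh = 7.9 cm

0–68 m: 68 × 0.83 × 2.9×10⁻⁴ = 0.0163676 m
68–638 m: 0.48 × 2.3×10⁻⁴ × 570 = 0.062928 m
Δh = 0.0163676 + 0.062928 = 0.0792956 m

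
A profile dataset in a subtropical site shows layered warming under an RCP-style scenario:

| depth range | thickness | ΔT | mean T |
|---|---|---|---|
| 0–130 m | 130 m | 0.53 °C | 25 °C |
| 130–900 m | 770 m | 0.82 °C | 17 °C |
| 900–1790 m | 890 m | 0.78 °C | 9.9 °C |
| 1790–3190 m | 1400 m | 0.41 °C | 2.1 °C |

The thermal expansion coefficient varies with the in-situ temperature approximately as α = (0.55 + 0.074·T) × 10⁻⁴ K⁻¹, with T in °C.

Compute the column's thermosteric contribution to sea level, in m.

Layer 1: α = (0.55 + 0.074×25)×10⁻⁴ = 2.4×10⁻⁴ K⁻¹
Layer 2: α = (0.55 + 0.074×17)×10⁻⁴ = 1.808×10⁻⁴ K⁻¹
Layer 3: α = (0.55 + 0.074×9.9)×10⁻⁴ = 1.2826×10⁻⁴ K⁻¹
Layer 4: α = (0.55 + 0.074×2.1)×10⁻⁴ = 0.7054×10⁻⁴ K⁻¹
Layer 1: 130 × 0.53 × 2.4×10⁻⁴ = 0.016536 m
130–900 m: 770 × 1.808×10⁻⁴ × 0.82 = 0.11415712 m
1.2826×10⁻⁴ × 890 × 0.78 = 0.089038092 m
0.7054×10⁻⁴ × 0.41 × 1400 = 0.04048996 m
Δh = 0.016536 + 0.11415712 + 0.089038092 + 0.04048996 = 0.260221172 m

0.260 m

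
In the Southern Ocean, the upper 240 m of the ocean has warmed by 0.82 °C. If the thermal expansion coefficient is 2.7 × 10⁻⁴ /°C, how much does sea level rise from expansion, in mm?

Δh = αΔT·H = 2.7×10⁻⁴ × 0.82 × 240 = 0.053136 m

Δh ≈ 53.1 mm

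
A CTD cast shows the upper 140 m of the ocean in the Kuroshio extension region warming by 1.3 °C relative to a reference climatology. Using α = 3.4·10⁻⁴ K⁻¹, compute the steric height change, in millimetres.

62 mm

Δh = αΔT·H = 3.4×10⁻⁴ × 1.3 × 140 = 0.06188 m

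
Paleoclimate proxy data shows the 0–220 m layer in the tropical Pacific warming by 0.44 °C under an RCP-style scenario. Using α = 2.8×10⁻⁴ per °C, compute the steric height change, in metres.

Δh = αΔT·H = 2.8×10⁻⁴ × 0.44 × 220 = 0.027104 m

0.027 m of thermosteric rise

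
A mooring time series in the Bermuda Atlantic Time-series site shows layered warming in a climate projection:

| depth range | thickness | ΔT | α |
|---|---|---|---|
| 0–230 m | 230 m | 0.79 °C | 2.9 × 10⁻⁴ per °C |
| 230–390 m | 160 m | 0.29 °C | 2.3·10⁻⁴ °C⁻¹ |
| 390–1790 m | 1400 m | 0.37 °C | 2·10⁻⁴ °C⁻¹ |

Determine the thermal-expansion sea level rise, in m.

about 0.167 m

Layer 1: 230 × 0.79 × 2.9×10⁻⁴ = 0.052693 m
160 × 0.29 × 2.3×10⁻⁴ = 0.010672 m
390–1790 m: 2×10⁻⁴ × 0.37 × 1400 = 0.10360 m
Δh = 0.052693 + 0.010672 + 0.10360 = 0.166965 m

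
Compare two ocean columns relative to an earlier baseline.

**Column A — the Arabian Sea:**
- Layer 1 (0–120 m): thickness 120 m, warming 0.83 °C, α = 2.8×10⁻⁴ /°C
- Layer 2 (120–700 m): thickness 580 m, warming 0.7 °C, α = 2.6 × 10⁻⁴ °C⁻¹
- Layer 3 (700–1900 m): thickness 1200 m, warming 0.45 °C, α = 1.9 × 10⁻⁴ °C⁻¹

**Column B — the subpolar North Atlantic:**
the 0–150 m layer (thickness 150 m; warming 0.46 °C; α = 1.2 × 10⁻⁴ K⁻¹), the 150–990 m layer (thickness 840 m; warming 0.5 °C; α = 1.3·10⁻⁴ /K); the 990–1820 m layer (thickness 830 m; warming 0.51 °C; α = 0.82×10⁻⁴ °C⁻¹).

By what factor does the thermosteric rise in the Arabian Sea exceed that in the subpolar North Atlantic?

≈ 2.42×

A 0–120 m: 120 × 0.83 × 2.8×10⁻⁴ = 0.027888 m
A 120–700 m: 0.7 × 2.6×10⁻⁴ × 580 = 0.10556 m
A 0.45 × 1.9×10⁻⁴ × 1200 = 0.10260 m
A total: 0.236048 m
B 150 × 0.46 × 1.2×10⁻⁴ = 0.00828 m
B Layer 2: 1.3×10⁻⁴ × 0.5 × 840 = 0.05460 m
B Layer 3: 830 × 0.82×10⁻⁴ × 0.51 = 0.0347106 m
B total: 0.0975906 m
Ratio: 0.236048 / 0.0975906 ≈ 2.419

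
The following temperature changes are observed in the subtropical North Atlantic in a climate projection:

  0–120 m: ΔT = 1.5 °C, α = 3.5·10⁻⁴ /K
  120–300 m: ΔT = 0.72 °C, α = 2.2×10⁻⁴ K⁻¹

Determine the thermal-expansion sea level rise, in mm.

91.5 mm

Layer 1: 120 × 1.5 × 3.5×10⁻⁴ = 0.06300 m
120–300 m: 180 × 0.72 × 2.2×10⁻⁴ = 0.028512 m
Δh = 0.06300 + 0.028512 = 0.091512 m ≈ 91.5 mm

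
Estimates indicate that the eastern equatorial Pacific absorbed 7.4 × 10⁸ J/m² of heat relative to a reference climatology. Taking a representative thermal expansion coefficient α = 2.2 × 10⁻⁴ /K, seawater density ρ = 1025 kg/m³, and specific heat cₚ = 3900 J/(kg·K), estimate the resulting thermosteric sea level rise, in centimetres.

about 4.1 cm

Δh = αQ/(ρcₚ) = 2.2×10⁻⁴ × 7.4×10⁸ / (1025 × 3900) ≈ 0.040725 m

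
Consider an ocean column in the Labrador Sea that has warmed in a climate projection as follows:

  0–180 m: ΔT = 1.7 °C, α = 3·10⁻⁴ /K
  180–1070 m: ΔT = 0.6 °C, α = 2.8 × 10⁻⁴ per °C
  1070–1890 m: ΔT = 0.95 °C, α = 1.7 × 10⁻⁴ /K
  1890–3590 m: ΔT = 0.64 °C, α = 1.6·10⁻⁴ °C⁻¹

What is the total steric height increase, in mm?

about 548 mm

0–180 m: 1.7 × 180 × 3×10⁻⁴ = 0.09180 m
890 × 2.8×10⁻⁴ × 0.6 = 0.14952 m
1070–1890 m: 820 × 1.7×10⁻⁴ × 0.95 = 0.13243 m
1890–3590 m: 1.6×10⁻⁴ × 1700 × 0.64 = 0.17408 m
Δh = 0.09180 + 0.14952 + 0.13243 + 0.17408 = 0.54783 m ≈ 548 mm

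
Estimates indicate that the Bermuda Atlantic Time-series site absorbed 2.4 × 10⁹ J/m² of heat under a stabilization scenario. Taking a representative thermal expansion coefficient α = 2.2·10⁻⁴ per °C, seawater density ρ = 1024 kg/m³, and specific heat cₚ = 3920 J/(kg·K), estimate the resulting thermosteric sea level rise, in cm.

Δh = αQ/(ρcₚ) = 2.2×10⁻⁴ × 2.4×10⁹ / (1024 × 3920) ≈ 0.13154 m

Δh = 13.2 cm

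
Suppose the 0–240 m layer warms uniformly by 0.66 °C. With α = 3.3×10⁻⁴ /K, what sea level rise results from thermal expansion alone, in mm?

Δh = αΔT·H = 3.3×10⁻⁴ × 0.66 × 240 = 0.052272 m

about 52.3 mm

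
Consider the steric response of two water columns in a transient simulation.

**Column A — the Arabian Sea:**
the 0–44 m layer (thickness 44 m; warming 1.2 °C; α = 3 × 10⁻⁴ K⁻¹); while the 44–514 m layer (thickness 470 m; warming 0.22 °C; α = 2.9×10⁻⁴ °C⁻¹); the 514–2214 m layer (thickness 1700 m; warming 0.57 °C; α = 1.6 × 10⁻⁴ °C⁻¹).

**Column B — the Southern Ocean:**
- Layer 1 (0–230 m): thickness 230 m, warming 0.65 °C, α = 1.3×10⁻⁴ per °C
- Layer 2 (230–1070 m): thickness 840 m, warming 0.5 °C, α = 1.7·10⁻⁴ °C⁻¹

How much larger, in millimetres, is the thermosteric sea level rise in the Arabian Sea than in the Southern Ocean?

A Layer 1: 3×10⁻⁴ × 44 × 1.2 = 0.01584 m
A 44–514 m: 2.9×10⁻⁴ × 470 × 0.22 = 0.029986 m
A 0.57 × 1.6×10⁻⁴ × 1700 = 0.15504 m
A total: 0.200866 m
B 230 × 1.3×10⁻⁴ × 0.65 = 0.019435 m
B Layer 2: 840 × 0.5 × 1.7×10⁻⁴ = 0.07140 m
B total: 0.090835 m
Difference: 0.200866 − 0.090835 = 0.110031 m

110 mm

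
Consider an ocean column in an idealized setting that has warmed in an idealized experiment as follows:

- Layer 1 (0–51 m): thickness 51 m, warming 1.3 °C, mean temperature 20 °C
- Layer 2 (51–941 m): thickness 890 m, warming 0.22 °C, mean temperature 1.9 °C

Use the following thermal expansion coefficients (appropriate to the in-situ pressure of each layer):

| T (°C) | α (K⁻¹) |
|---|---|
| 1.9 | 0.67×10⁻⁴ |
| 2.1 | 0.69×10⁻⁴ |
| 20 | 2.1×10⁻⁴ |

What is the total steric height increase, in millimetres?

about 27.0 mm

Layer 1 at 20 °C → α = 2.1×10⁻⁴ K⁻¹
Layer 2 at 1.9 °C → α = 0.67×10⁻⁴ K⁻¹
0–51 m: 51 × 2.1×10⁻⁴ × 1.3 = 0.013923 m
Layer 2: 890 × 0.22 × 0.67×10⁻⁴ = 0.0131186 m
Δh = 0.013923 + 0.0131186 = 0.0270416 m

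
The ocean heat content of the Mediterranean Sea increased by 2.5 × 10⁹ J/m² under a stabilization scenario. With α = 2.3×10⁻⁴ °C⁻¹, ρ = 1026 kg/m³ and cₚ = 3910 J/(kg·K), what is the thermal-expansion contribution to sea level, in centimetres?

Δh = αQ/(ρcₚ) = 2.3×10⁻⁴ × 2.5×10⁹ / (1026 × 3910) ≈ 0.14333 m

14.3 cm of thermosteric rise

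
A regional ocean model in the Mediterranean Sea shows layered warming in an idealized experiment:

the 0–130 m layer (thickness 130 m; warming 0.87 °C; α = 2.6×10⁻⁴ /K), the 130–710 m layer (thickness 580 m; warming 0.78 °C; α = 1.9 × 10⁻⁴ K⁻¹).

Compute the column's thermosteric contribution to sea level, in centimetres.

12 cm

130 × 2.6×10⁻⁴ × 0.87 = 0.029406 m
130–710 m: 580 × 1.9×10⁻⁴ × 0.78 = 0.085956 m
Δh = 0.029406 + 0.085956 = 0.115362 m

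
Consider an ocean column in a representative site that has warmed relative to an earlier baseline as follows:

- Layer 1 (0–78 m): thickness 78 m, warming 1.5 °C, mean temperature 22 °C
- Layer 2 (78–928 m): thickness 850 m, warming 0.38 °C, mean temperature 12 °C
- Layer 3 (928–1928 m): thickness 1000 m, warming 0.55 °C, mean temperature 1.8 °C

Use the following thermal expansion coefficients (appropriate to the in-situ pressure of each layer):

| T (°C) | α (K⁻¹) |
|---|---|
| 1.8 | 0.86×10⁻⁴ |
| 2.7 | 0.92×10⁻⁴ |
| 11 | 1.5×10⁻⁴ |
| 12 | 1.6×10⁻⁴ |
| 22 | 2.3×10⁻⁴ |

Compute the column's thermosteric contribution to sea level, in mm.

Δh = 126 mm

Layer 1 at 22 °C → α = 2.3×10⁻⁴ K⁻¹
Layer 2 at 12 °C → α = 1.6×10⁻⁴ K⁻¹
Layer 3 at 1.8 °C → α = 0.86×10⁻⁴ K⁻¹
Layer 1: 1.5 × 78 × 2.3×10⁻⁴ = 0.02691 m
1.6×10⁻⁴ × 850 × 0.38 = 0.05168 m
0.55 × 1000 × 0.86×10⁻⁴ = 0.04730 m
Δh = 0.02691 + 0.05168 + 0.04730 = 0.12589 m ≈ 126 mm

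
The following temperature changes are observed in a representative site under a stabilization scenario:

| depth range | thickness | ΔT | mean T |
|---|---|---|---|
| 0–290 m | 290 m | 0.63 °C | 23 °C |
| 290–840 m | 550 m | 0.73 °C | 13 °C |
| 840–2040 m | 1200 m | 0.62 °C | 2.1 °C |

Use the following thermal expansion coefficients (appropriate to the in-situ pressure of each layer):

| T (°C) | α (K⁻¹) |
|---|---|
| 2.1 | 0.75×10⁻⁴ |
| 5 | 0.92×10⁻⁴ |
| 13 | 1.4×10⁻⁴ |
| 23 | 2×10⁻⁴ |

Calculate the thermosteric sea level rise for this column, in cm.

Layer 1 at 23 °C → α = 2×10⁻⁴ K⁻¹
Layer 2 at 13 °C → α = 1.4×10⁻⁴ K⁻¹
Layer 3 at 2.1 °C → α = 0.75×10⁻⁴ K⁻¹
Layer 1: 2×10⁻⁴ × 0.63 × 290 = 0.03654 m
Layer 2: 0.73 × 550 × 1.4×10⁻⁴ = 0.05621 m
0.62 × 1200 × 0.75×10⁻⁴ = 0.05580 m
Δh = 0.03654 + 0.05621 + 0.05580 = 0.14855 m

Δh ≈ 14.9 cm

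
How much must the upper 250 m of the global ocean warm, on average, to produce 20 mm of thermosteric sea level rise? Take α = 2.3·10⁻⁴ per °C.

ΔT = Δh/(αH) = 0.02 / (2.3×10⁻⁴ × 250) ≈ 0.3478 °C

about 0.348 °C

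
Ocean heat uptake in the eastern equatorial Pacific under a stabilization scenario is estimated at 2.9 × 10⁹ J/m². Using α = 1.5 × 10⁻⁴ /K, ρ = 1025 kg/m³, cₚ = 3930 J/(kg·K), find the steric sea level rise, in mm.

Δh = 108 mm

Δh = αQ/(ρcₚ) = 1.5×10⁻⁴ × 2.9×10⁹ / (1025 × 3930) ≈ 0.10799 m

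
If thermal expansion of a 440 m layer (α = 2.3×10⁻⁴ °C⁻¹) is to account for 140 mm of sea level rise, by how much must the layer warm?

ΔT = Δh/(αH) = 0.14 / (2.3×10⁻⁴ × 440) ≈ 1.383 K

about 1.38 K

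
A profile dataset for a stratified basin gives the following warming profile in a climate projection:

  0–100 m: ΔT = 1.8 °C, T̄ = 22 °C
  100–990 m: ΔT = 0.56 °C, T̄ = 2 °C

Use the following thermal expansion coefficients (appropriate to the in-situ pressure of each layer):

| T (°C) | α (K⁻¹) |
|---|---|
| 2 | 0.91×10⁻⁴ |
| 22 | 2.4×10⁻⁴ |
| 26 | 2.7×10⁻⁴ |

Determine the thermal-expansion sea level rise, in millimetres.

Δh = 88.6 mm

Layer 1 at 22 °C → α = 2.4×10⁻⁴ K⁻¹
Layer 2 at 2 °C → α = 0.91×10⁻⁴ K⁻¹
2.4×10⁻⁴ × 100 × 1.8 = 0.04320 m
0.91×10⁻⁴ × 890 × 0.56 = 0.0453544 m
Δh = 0.04320 + 0.0453544 = 0.0885544 m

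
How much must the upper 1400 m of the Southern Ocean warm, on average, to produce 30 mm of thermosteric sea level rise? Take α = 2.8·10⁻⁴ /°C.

about 0.0765 °C

ΔT = Δh/(αH) = 0.03 / (2.8×10⁻⁴ × 1400) ≈ 0.07653 °C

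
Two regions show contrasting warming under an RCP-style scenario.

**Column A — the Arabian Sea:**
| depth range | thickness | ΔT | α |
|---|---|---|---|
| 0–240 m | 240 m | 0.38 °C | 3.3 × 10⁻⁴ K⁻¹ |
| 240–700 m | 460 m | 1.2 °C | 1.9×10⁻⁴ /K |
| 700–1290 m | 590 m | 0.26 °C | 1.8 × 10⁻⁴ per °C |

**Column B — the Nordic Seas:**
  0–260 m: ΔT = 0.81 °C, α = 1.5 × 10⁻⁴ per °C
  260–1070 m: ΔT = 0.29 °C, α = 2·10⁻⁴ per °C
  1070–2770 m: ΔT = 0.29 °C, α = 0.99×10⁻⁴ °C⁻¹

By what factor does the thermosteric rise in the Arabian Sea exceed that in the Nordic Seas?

A 0.38 × 3.3×10⁻⁴ × 240 = 0.030096 m
A 1.9×10⁻⁴ × 1.2 × 460 = 0.10488 m
A 700–1290 m: 590 × 1.8×10⁻⁴ × 0.26 = 0.027612 m
A total: 0.162588 m
B Layer 1: 0.81 × 1.5×10⁻⁴ × 260 = 0.03159 m
B 2×10⁻⁴ × 810 × 0.29 = 0.04698 m
B 1070–2770 m: 0.29 × 1700 × 0.99×10⁻⁴ = 0.048807 m
B total: 0.127377 m
Ratio: 0.162588 / 0.127377 ≈ 1.276

≈ 1.28×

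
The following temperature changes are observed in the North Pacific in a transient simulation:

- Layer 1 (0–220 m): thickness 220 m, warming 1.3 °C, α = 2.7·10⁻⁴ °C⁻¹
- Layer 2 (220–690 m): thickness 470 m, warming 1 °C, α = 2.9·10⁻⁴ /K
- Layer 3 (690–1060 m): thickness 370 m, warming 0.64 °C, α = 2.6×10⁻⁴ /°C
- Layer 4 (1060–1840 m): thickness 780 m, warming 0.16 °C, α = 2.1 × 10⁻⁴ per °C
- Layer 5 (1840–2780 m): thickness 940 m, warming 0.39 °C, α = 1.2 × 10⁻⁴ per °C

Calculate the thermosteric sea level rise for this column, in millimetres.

0–220 m: 1.3 × 2.7×10⁻⁴ × 220 = 0.07722 m
2.9×10⁻⁴ × 470 × 1 = 0.13630 m
690–1060 m: 370 × 0.64 × 2.6×10⁻⁴ = 0.061568 m
2.1×10⁻⁴ × 780 × 0.16 = 0.026208 m
1.2×10⁻⁴ × 0.39 × 940 = 0.043992 m
Δh = 0.07722 + 0.13630 + 0.061568 + 0.026208 + 0.043992 = 0.345288 m

about 345 mm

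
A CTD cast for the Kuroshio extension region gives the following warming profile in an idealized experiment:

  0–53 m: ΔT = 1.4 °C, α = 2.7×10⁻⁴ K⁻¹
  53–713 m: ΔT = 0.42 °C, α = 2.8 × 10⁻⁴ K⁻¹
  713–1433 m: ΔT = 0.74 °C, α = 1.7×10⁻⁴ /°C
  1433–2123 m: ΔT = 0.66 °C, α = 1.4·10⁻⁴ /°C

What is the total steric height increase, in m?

0–53 m: 2.7×10⁻⁴ × 1.4 × 53 = 0.020034 m
2.8×10⁻⁴ × 660 × 0.42 = 0.077616 m
Layer 3: 0.74 × 720 × 1.7×10⁻⁴ = 0.090576 m
0.66 × 1.4×10⁻⁴ × 690 = 0.063756 m
Δh = 0.020034 + 0.077616 + 0.090576 + 0.063756 = 0.251982 m ≈ 0.252 m

0.252 m of thermosteric rise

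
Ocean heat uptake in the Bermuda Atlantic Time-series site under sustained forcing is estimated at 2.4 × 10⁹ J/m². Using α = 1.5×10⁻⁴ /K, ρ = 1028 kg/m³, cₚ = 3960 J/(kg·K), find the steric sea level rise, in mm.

Δh = αQ/(ρcₚ) = 1.5×10⁻⁴ × 2.4×10⁹ / (1028 × 3960) ≈ 0.088433 m

Δh ≈ 88 mm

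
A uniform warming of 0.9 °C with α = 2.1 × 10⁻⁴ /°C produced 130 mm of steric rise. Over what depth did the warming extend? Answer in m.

690 m

H = Δh/(αΔT) = 0.13 / (2.1×10⁻⁴ × 0.9) ≈ 687.8 m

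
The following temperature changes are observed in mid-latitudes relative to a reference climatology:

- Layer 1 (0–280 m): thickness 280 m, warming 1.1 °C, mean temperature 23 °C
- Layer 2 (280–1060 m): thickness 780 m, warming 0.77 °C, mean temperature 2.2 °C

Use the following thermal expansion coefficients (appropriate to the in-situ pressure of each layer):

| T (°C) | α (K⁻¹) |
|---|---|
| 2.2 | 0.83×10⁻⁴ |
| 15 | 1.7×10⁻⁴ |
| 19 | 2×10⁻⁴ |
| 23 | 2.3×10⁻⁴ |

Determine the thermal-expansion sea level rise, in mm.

Layer 1 at 23 °C → α = 2.3×10⁻⁴ K⁻¹
Layer 2 at 2.2 °C → α = 0.83×10⁻⁴ K⁻¹
1.1 × 2.3×10⁻⁴ × 280 = 0.07084 m
280–1060 m: 0.83×10⁻⁴ × 780 × 0.77 = 0.0498498 m
Δh = 0.07084 + 0.0498498 = 0.1206898 m

121 mm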